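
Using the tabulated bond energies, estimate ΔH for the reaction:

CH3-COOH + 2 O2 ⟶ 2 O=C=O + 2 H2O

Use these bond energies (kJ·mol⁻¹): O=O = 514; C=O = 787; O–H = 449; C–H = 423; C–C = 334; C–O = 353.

ΔH ≈ −724 kJ

Bonds broken (reactants):
  C–C: 1 × 334 = 334
  C–H: 3 × 423 = 1269
  C–O: 1 × 353 = 353
  C=O: 1 × 787 = 787
  O–H: 1 × 449 = 449
  O=O: 2 × 514 = 1028
  Σ(broken) = 4220 kJ
Bonds formed (products):
  C=O: 4 × 787 = 3148
  O–H: 4 × 449 = 1796
  Σ(formed) = 4944 kJ
ΔH = Σ(broken) − Σ(formed) = 4220 − 4944 = −724 kJ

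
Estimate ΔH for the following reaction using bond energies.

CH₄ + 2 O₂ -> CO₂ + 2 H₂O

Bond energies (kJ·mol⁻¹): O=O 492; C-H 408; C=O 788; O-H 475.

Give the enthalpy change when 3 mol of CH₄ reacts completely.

ΔH = −2580 kJ

Bonds broken (reactants):
  C-H: 4 × 408 = 1632
  O=O: 2 × 492 = 984
  Σ(broken) = 2616 kJ
Bonds formed (products):
  C=O: 2 × 788 = 1576
  O-H: 4 × 475 = 1900
  Σ(formed) = 3476 kJ
ΔH = Σ(broken) − Σ(formed) = 2616 − 3476 = −860 kJ
For 3× the reaction as written: 3 × (−860) = −2580 kJ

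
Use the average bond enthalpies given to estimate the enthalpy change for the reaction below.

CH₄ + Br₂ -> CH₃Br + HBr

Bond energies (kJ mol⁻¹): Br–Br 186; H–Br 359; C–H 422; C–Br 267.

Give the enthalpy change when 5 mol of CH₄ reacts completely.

ΔH = −90 kJ

Bonds broken (reactants):
  Br–Br: 1 × 186 = 186
  C–H: 4 × 422 = 1688
  Σ(broken) = 1874 kJ
Bonds formed (products):
  C–Br: 1 × 267 = 267
  C–H: 3 × 422 = 1266
  H–Br: 1 × 359 = 359
  Σ(formed) = 1892 kJ
ΔH = Σ(broken) − Σ(formed) = 1874 − 1892 = −18 kJ
For 5× the reaction as written: 5 × (−18) = −90 kJ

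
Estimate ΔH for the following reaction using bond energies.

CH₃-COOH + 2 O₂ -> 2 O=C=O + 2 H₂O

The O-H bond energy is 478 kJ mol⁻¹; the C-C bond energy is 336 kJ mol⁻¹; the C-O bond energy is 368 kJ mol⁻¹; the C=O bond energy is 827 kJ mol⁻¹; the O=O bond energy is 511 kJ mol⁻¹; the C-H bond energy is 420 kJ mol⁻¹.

ΔH ≈ −929 kJ

Bonds broken (reactants):
  C-C: 1 × 336 = 336
  C-H: 3 × 420 = 1260
  C-O: 1 × 368 = 368
  C=O: 1 × 827 = 827
  O-H: 1 × 478 = 478
  O=O: 2 × 511 = 1022
  Σ(broken) = 4291 kJ
Bonds formed (products):
  C=O: 4 × 827 = 3308
  O-H: 4 × 478 = 1912
  Σ(formed) = 5220 kJ
ΔH = Σ(broken) − Σ(formed) = 4291 − 5220 = −929 kJ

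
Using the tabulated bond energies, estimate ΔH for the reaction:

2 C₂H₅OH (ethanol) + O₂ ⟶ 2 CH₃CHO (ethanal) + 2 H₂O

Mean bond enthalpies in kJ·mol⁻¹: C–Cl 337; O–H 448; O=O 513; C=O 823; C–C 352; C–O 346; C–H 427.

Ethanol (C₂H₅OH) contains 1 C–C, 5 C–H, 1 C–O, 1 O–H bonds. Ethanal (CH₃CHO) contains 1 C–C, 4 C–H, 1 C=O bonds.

ΔH ≈ −483 kJ

Bonds broken (reactants):
  C–C: 2 × 352 = 704
  C–H: 10 × 427 = 4270
  C–O: 2 × 346 = 692
  O–H: 2 × 448 = 896
  O=O: 1 × 513 = 513
  Σ(broken) = 7075 kJ
Bonds formed (products):
  C–C: 2 × 352 = 704
  C–H: 8 × 427 = 3416
  C=O: 2 × 823 = 1646
  O–H: 4 × 448 = 1792
  Σ(formed) = 7558 kJ
ΔH = Σ(broken) − Σ(formed) = 7075 − 7558 = −483 kJ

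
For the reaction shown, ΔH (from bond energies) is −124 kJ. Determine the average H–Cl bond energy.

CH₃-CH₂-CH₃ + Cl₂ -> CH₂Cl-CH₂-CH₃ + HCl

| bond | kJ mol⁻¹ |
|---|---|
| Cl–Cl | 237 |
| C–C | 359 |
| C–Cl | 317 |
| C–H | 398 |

D(H–Cl) ≈ 442 kJ/mol

Let D be the H–Cl bond energy.
Σ(broken) = 2×359 + 8×398 + 1×237 = 4139
Σ(formed) = 2×359 + 1×317 + 7×398 + 1×D = 3821 + D
ΔH = Σ(broken) − Σ(formed) = (4139) − (3821 + D) = +318 − D
Setting this equal to −124 kJ gives D = 442 kJ/mol.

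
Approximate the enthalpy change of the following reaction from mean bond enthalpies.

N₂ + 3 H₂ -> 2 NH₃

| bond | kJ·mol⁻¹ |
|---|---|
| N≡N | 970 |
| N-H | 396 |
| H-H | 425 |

ΔH ≈ −131 kJ

Bonds broken (reactants):
  H-H: 3 × 425 = 1275
  N≡N: 1 × 970 = 970
  Σ(broken) = 2245 kJ
Bonds formed (products):
  N-H: 6 × 396 = 2376
  Σ(formed) = 2376 kJ
ΔH = Σ(broken) − Σ(formed) = 2245 − 2376 = −131 kJ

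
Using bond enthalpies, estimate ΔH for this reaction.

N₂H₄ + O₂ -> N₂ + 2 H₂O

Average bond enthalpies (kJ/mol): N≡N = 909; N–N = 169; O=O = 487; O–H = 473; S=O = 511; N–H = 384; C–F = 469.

Bonds broken (reactants):
  N–H: 4 × 384 = 1536
  N–N: 1 × 169 = 169
  O=O: 1 × 487 = 487
  Σ(broken) = 2192 kJ
Bonds formed (products):
  N≡N: 1 × 909 = 909
  O–H: 4 × 473 = 1892
  Σ(formed) = 2801 kJ
ΔH = Σ(broken) − Σ(formed) = 2192 − 2801 = −609 kJ

ΔH ≈ −609 kJ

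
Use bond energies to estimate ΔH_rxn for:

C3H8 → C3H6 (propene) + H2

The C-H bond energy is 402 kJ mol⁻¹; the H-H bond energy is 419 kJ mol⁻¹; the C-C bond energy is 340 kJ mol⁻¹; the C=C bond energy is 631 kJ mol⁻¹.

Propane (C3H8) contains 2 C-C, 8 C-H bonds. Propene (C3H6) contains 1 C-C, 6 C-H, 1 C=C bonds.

Bonds broken (reactants):
  C-C: 2 × 340 = 680
  C-H: 8 × 402 = 3216
  Σ(broken) = 3896 kJ
Bonds formed (products):
  C-C: 1 × 340 = 340
  C-H: 6 × 402 = 2412
  C=C: 1 × 631 = 631
  H-H: 1 × 419 = 419
  Σ(formed) = 3802 kJ
ΔH = Σ(broken) − Σ(formed) = 3896 − 3802 = +94 kJ

ΔH ≈ +94 kJ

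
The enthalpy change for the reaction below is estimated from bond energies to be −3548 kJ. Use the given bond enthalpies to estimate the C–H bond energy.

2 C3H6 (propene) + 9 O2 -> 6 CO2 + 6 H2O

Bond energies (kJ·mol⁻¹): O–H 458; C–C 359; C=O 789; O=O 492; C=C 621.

Let D be the C–H bond energy.
Σ(broken) = 2×359 + 12×D + 2×621 + 9×492 = 6388 + 12D
Σ(formed) = 12×789 + 12×458 = 14964
ΔH = Σ(broken) − Σ(formed) = (6388 + 12D) − (14964) = −8576 + 12D
Setting this equal to −3548 kJ gives 12D = 5028, so D = 419 kJ/mol.

D(C–H) ≈ 419 kJ/mol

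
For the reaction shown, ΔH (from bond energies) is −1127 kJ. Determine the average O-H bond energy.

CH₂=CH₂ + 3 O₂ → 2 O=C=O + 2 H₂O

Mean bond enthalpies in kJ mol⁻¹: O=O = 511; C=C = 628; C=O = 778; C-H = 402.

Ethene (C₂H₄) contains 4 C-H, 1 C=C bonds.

D(O-H) ≈ 446 kJ/mol

Let D be the O-H bond energy.
Σ(broken) = 4×402 + 1×628 + 3×511 = 3769
Σ(formed) = 4×778 + 4×D = 3112 + 4D
ΔH = Σ(broken) − Σ(formed) = (3769) − (3112 + 4D) = +657 − 4D
Setting this equal to −1127 kJ gives 4D = 1784, so D = 446 kJ/mol.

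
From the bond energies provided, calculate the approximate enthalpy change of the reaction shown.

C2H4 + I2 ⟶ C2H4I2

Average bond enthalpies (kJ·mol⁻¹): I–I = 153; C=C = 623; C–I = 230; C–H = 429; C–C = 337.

ΔH ≈ −21 kJ

Bonds broken (reactants):
  C–H: 4 × 429 = 1716
  C=C: 1 × 623 = 623
  I–I: 1 × 153 = 153
  Σ(broken) = 2492 kJ
Bonds formed (products):
  C–C: 1 × 337 = 337
  C–H: 4 × 429 = 1716
  C–I: 2 × 230 = 460
  Σ(formed) = 2513 kJ
ΔH = Σ(broken) − Σ(formed) = 2492 − 2513 = −21 kJ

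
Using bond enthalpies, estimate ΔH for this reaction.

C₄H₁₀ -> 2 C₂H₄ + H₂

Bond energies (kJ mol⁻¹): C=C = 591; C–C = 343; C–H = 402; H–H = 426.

ΔH ≈ +225 kJ

Bonds broken (reactants):
  C–C: 3 × 343 = 1029
  C–H: 10 × 402 = 4020
  Σ(broken) = 5049 kJ
Bonds formed (products):
  C–H: 8 × 402 = 3216
  C=C: 2 × 591 = 1182
  H–H: 1 × 426 = 426
  Σ(formed) = 4824 kJ
ΔH = Σ(broken) − Σ(formed) = 5049 − 4824 = +225 kJ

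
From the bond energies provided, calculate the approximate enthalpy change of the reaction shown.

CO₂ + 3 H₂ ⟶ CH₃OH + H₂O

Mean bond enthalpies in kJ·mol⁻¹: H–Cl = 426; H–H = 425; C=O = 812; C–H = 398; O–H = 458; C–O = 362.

Bonds broken (reactants):
  C=O: 2 × 812 = 1624
  H–H: 3 × 425 = 1275
  Σ(broken) = 2899 kJ
Bonds formed (products):
  C–H: 3 × 398 = 1194
  C–O: 1 × 362 = 362
  O–H: 3 × 458 = 1374
  Σ(formed) = 2930 kJ
ΔH = Σ(broken) − Σ(formed) = 2899 − 2930 = −31 kJ

ΔH ≈ −31 kJ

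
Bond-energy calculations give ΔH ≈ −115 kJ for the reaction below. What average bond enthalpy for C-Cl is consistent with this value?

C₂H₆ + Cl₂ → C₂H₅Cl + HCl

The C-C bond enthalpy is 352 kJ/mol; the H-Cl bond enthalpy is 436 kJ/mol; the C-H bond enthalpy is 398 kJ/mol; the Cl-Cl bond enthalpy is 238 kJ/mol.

D(C-Cl) ≈ 315 kJ/mol

Let D be the C-Cl bond energy.
Σ(broken) = 1×352 + 6×398 + 1×238 = 2978
Σ(formed) = 1×352 + 1×D + 5×398 + 1×436 = 2778 + D
ΔH = Σ(broken) − Σ(formed) = (2978) − (2778 + D) = +200 − D
Setting this equal to −115 kJ gives D = 315 kJ/mol.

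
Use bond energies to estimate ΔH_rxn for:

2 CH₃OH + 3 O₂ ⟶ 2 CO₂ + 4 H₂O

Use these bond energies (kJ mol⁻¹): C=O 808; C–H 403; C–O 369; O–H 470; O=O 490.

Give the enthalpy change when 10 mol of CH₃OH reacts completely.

Bonds broken (reactants):
  C–H: 6 × 403 = 2418
  C–O: 2 × 369 = 738
  O–H: 2 × 470 = 940
  O=O: 3 × 490 = 1470
  Σ(broken) = 5566 kJ
Bonds formed (products):
  C=O: 4 × 808 = 3232
  O–H: 8 × 470 = 3760
  Σ(formed) = 6992 kJ
ΔH = Σ(broken) − Σ(formed) = 5566 − 6992 = −1426 kJ
For 5× the reaction as written: 5 × (−1426) = −7130 kJ

ΔH = −7130 kJ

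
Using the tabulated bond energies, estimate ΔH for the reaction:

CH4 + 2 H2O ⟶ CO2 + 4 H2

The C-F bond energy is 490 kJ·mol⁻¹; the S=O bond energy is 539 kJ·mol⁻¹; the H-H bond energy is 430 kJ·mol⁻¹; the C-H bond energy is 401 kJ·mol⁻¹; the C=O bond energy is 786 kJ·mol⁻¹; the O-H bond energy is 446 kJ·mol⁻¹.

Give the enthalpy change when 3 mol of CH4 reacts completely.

ΔH = +288 kJ

Bonds broken (reactants):
  C-H: 4 × 401 = 1604
  O-H: 4 × 446 = 1784
  Σ(broken) = 3388 kJ
Bonds formed (products):
  C=O: 2 × 786 = 1572
  H-H: 4 × 430 = 1720
  Σ(formed) = 3292 kJ
ΔH = Σ(broken) − Σ(formed) = 3388 − 3292 = +96 kJ
For 3× the reaction as written: 3 × (+96) = +288 kJ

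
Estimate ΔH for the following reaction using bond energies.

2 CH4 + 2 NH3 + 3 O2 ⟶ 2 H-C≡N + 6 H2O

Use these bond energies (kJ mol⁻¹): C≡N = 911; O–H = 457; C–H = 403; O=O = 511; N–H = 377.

ΔH ≈ −1093 kJ

Bonds broken (reactants):
  C–H: 8 × 403 = 3224
  N–H: 6 × 377 = 2262
  O=O: 3 × 511 = 1533
  Σ(broken) = 7019 kJ
Bonds formed (products):
  C≡N: 2 × 911 = 1822
  C–H: 2 × 403 = 806
  O–H: 12 × 457 = 5484
  Σ(formed) = 8112 kJ
ΔH = Σ(broken) − Σ(formed) = 7019 − 8112 = −1093 kJ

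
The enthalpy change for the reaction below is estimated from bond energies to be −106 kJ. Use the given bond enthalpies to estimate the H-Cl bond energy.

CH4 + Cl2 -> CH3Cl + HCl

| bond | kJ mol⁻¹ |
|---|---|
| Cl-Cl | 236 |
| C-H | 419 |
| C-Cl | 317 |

Let D be the H-Cl bond energy.
Σ(broken) = 4×419 + 1×236 = 1912
Σ(formed) = 1×317 + 3×419 + 1×D = 1574 + D
ΔH = Σ(broken) − Σ(formed) = (1912) − (1574 + D) = +338 − D
Setting this equal to −106 kJ gives D = 444 kJ/mol.

D(H-Cl) ≈ 444 kJ/mol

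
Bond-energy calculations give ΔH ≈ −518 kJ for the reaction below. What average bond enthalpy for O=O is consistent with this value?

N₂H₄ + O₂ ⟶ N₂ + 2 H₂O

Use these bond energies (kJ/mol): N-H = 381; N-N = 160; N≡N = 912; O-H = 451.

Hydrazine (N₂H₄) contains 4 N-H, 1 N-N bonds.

Let D be the O=O bond energy.
Σ(broken) = 4×381 + 1×160 + 1×D = 1684 + D
Σ(formed) = 1×912 + 4×451 = 2716
ΔH = Σ(broken) − Σ(formed) = (1684 + D) − (2716) = −1032 + D
Setting this equal to −518 kJ gives D = 514 kJ/mol.

D(O=O) ≈ 514 kJ/mol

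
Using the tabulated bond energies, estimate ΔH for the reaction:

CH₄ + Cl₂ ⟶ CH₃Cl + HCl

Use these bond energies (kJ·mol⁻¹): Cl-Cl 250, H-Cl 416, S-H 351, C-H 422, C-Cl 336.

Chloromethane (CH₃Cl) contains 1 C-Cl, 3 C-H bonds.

ΔH ≈ −80 kJ

Bonds broken (reactants):
  C-H: 4 × 422 = 1688
  Cl-Cl: 1 × 250 = 250
  Σ(broken) = 1938 kJ
Bonds formed (products):
  C-Cl: 1 × 336 = 336
  C-H: 3 × 422 = 1266
  H-Cl: 1 × 416 = 416
  Σ(formed) = 2018 kJ
ΔH = Σ(broken) − Σ(formed) = 1938 − 2018 = −80 kJ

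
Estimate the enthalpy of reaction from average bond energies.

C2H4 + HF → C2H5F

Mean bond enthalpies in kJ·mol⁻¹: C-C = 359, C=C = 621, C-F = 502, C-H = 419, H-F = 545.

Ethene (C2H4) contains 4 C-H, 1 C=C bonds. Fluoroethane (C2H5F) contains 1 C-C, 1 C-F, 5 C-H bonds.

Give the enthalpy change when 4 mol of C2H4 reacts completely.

Bonds broken (reactants):
  C-H: 4 × 419 = 1676
  C=C: 1 × 621 = 621
  H-F: 1 × 545 = 545
  Σ(broken) = 2842 kJ
Bonds formed (products):
  C-C: 1 × 359 = 359
  C-F: 1 × 502 = 502
  C-H: 5 × 419 = 2095
  Σ(formed) = 2956 kJ
ΔH = Σ(broken) − Σ(formed) = 2842 − 2956 = −114 kJ
For 4× the reaction as written: 4 × (−114) = −456 kJ

ΔH = −456 kJ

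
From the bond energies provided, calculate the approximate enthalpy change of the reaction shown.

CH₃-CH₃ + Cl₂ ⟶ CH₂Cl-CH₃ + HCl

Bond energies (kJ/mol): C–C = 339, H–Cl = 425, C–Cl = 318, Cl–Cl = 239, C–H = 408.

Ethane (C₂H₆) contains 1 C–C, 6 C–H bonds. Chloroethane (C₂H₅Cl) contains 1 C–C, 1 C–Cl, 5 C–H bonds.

Bonds broken (reactants):
  C–C: 1 × 339 = 339
  C–H: 6 × 408 = 2448
  Cl–Cl: 1 × 239 = 239
  Σ(broken) = 3026 kJ
Bonds formed (products):
  C–C: 1 × 339 = 339
  C–Cl: 1 × 318 = 318
  C–H: 5 × 408 = 2040
  H–Cl: 1 × 425 = 425
  Σ(formed) = 3122 kJ
ΔH = Σ(broken) − Σ(formed) = 3026 − 3122 = −96 kJ

ΔH ≈ −96 kJ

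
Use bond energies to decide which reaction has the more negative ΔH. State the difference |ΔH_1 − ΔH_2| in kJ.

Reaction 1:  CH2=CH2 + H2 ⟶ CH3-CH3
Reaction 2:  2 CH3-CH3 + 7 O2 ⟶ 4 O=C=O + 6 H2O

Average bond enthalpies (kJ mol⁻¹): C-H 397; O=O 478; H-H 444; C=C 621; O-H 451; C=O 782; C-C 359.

Reaction 2, by 2752 kJ

Reaction 1:
  Bonds broken (reactants):
    C-H: 4 × 397 = 1588
    C=C: 1 × 621 = 621
    H-H: 1 × 444 = 444
    Σ(broken) = 2653 kJ
  Bonds formed (products):
    C-C: 1 × 359 = 359
    C-H: 6 × 397 = 2382
    Σ(formed) = 2741 kJ
  ΔH_1 = 2653 − 2741 = −88 kJ
Reaction 2:
  Bonds broken (reactants):
    C-C: 2 × 359 = 718
    C-H: 12 × 397 = 4764
    O=O: 7 × 478 = 3346
    Σ(broken) = 8828 kJ
  Bonds formed (products):
    C=O: 8 × 782 = 6256
    O-H: 12 × 451 = 5412
    Σ(formed) = 11668 kJ
  ΔH_2 = 8828 − 11668 = −2840 kJ
ΔH_1 − ΔH_2 = +2752 kJ, so reaction 2 has the more negative ΔH; |ΔH_1 − ΔH_2| = 2752 kJ.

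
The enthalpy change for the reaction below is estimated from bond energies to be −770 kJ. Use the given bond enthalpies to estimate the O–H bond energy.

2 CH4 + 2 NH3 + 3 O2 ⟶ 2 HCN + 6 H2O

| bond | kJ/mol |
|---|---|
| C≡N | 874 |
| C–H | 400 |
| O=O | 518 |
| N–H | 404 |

Let D be the O–H bond energy.
Σ(broken) = 8×400 + 6×404 + 3×518 = 7178
Σ(formed) = 2×874 + 2×400 + 12×D = 2548 + 12D
ΔH = Σ(broken) − Σ(formed) = (7178) − (2548 + 12D) = +4630 − 12D
Setting this equal to −770 kJ gives 12D = 5400, so D = 450 kJ/mol.

D(O–H) ≈ 450 kJ/mol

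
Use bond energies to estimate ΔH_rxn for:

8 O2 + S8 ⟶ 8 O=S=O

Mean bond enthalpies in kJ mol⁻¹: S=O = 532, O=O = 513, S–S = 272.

ΔH ≈ −2232 kJ

Bonds broken (reactants):
  O=O: 8 × 513 = 4104
  S–S: 8 × 272 = 2176
  Σ(broken) = 6280 kJ
Bonds formed (products):
  S=O: 16 × 532 = 8512
  Σ(formed) = 8512 kJ
ΔH = Σ(broken) − Σ(formed) = 6280 − 8512 = −2232 kJ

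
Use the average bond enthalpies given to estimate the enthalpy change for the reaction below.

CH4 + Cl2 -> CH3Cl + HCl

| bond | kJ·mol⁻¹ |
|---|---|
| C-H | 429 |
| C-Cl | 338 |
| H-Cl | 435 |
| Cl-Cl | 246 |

Bonds broken (reactants):
  C-H: 4 × 429 = 1716
  Cl-Cl: 1 × 246 = 246
  Σ(broken) = 1962 kJ
Bonds formed (products):
  C-Cl: 1 × 338 = 338
  C-H: 3 × 429 = 1287
  H-Cl: 1 × 435 = 435
  Σ(formed) = 2060 kJ
ΔH = Σ(broken) − Σ(formed) = 1962 − 2060 = −98 kJ

ΔH ≈ −98 kJ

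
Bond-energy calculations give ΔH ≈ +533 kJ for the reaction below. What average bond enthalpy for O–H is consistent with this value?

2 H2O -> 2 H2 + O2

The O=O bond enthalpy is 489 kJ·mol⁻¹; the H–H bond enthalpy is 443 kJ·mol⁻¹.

Let D be the O–H bond energy.
Σ(broken) = 4×D = 4D
Σ(formed) = 2×443 + 1×489 = 1375
ΔH = Σ(broken) − Σ(formed) = (4D) − (1375) = −1375 + 4D
Setting this equal to +533 kJ gives 4D = 1908, so D = 477 kJ/mol.

D(O–H) ≈ 477 kJ/mol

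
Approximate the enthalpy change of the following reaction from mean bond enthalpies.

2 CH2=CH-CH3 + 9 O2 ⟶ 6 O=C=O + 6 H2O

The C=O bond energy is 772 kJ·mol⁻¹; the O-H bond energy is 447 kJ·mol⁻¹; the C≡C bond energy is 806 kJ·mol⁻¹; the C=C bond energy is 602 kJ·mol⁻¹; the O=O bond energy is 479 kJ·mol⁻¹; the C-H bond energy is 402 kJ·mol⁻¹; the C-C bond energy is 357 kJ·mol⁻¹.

Bonds broken (reactants):
  C-C: 2 × 357 = 714
  C-H: 12 × 402 = 4824
  C=C: 2 × 602 = 1204
  O=O: 9 × 479 = 4311
  Σ(broken) = 11053 kJ
Bonds formed (products):
  C=O: 12 × 772 = 9264
  O-H: 12 × 447 = 5364
  Σ(formed) = 14628 kJ
ΔH = Σ(broken) − Σ(formed) = 11053 − 14628 = −3575 kJ

ΔH ≈ −3575 kJ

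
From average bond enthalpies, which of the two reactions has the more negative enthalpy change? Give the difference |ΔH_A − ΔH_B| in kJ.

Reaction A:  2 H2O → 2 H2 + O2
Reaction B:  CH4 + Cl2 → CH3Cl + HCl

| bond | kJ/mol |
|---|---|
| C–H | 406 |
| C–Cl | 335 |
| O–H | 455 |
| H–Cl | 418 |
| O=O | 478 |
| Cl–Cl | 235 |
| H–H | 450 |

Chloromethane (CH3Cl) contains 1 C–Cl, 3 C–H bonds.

Reaction B, by 554 kJ

Reaction A:
  Bonds broken (reactants):
    O–H: 4 × 455 = 1820
    Σ(broken) = 1820 kJ
  Bonds formed (products):
    H–H: 2 × 450 = 900
    O=O: 1 × 478 = 478
    Σ(formed) = 1378 kJ
  ΔH_A = 1820 − 1378 = +442 kJ
Reaction B:
  Bonds broken (reactants):
    C–H: 4 × 406 = 1624
    Cl–Cl: 1 × 235 = 235
    Σ(broken) = 1859 kJ
  Bonds formed (products):
    C–Cl: 1 × 335 = 335
    C–H: 3 × 406 = 1218
    H–Cl: 1 × 418 = 418
    Σ(formed) = 1971 kJ
  ΔH_B = 1859 − 1971 = −112 kJ
ΔH_A − ΔH_B = +554 kJ, so reaction B has the more negative ΔH; |ΔH_A − ΔH_B| = 554 kJ.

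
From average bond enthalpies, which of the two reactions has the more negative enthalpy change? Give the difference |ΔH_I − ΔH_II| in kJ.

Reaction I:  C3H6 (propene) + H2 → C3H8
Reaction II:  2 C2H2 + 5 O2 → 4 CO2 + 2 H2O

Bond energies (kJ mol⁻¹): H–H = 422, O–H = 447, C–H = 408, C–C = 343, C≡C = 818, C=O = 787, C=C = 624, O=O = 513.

Reaction I:
  Bonds broken (reactants):
    C–C: 1 × 343 = 343
    C–H: 6 × 408 = 2448
    C=C: 1 × 624 = 624
    H–H: 1 × 422 = 422
    Σ(broken) = 3837 kJ
  Bonds formed (products):
    C–C: 2 × 343 = 686
    C–H: 8 × 408 = 3264
    Σ(formed) = 3950 kJ
  ΔH_I = 3837 − 3950 = −113 kJ
Reaction II:
  Bonds broken (reactants):
    C≡C: 2 × 818 = 1636
    C–H: 4 × 408 = 1632
    O=O: 5 × 513 = 2565
    Σ(broken) = 5833 kJ
  Bonds formed (products):
    C=O: 8 × 787 = 6296
    O–H: 4 × 447 = 1788
    Σ(formed) = 8084 kJ
  ΔH_II = 5833 − 8084 = −2251 kJ
ΔH_I − ΔH_II = +2138 kJ, so reaction II has the more negative ΔH; |ΔH_I − ΔH_II| = 2138 kJ.

Reaction II, by 2138 kJ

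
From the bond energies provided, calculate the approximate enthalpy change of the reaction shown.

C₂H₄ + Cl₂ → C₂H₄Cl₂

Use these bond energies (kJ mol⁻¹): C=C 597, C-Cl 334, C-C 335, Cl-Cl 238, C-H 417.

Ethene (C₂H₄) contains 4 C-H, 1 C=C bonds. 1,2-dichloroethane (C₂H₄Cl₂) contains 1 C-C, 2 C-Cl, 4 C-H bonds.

Bonds broken (reactants):
  C-H: 4 × 417 = 1668
  C=C: 1 × 597 = 597
  Cl-Cl: 1 × 238 = 238
  Σ(broken) = 2503 kJ
Bonds formed (products):
  C-C: 1 × 335 = 335
  C-Cl: 2 × 334 = 668
  C-H: 4 × 417 = 1668
  Σ(formed) = 2671 kJ
ΔH = Σ(broken) − Σ(formed) = 2503 − 2671 = −168 kJ

ΔH ≈ −168 kJ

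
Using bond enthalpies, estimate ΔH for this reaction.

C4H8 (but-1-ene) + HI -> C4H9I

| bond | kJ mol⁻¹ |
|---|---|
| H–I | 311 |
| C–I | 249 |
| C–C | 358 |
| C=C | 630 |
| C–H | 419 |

Bonds broken (reactants):
  C–C: 2 × 358 = 716
  C–H: 8 × 419 = 3352
  C=C: 1 × 630 = 630
  H–I: 1 × 311 = 311
  Σ(broken) = 5009 kJ
Bonds formed (products):
  C–C: 3 × 358 = 1074
  C–H: 9 × 419 = 3771
  C–I: 1 × 249 = 249
  Σ(formed) = 5094 kJ
ΔH = Σ(broken) − Σ(formed) = 5009 − 5094 = −85 kJ

ΔH ≈ −85 kJ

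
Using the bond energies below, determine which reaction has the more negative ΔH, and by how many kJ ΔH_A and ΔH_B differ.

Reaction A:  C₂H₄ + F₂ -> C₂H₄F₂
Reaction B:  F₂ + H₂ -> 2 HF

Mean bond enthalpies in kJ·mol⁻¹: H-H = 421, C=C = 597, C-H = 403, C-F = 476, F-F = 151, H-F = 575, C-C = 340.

Reaction A:
  Bonds broken (reactants):
    C-H: 4 × 403 = 1612
    C=C: 1 × 597 = 597
    F-F: 1 × 151 = 151
    Σ(broken) = 2360 kJ
  Bonds formed (products):
    C-C: 1 × 340 = 340
    C-F: 2 × 476 = 952
    C-H: 4 × 403 = 1612
    Σ(formed) = 2904 kJ
  ΔH_A = 2360 − 2904 = −544 kJ
Reaction B:
  Bonds broken (reactants):
    F-F: 1 × 151 = 151
    H-H: 1 × 421 = 421
    Σ(broken) = 572 kJ
  Bonds formed (products):
    H-F: 2 × 575 = 1150
    Σ(formed) = 1150 kJ
  ΔH_B = 572 − 1150 = −578 kJ
ΔH_A − ΔH_B = +34 kJ, so reaction B has the more negative ΔH; |ΔH_A − ΔH_B| = 34 kJ.

Reaction B, by 34 kJ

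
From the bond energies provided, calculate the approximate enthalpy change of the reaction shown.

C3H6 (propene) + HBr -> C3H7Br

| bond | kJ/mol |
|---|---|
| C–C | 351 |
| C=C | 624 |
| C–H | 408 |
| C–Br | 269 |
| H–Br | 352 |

Bonds broken (reactants):
  C–C: 1 × 351 = 351
  C–H: 6 × 408 = 2448
  C=C: 1 × 624 = 624
  H–Br: 1 × 352 = 352
  Σ(broken) = 3775 kJ
Bonds formed (products):
  C–Br: 1 × 269 = 269
  C–C: 2 × 351 = 702
  C–H: 7 × 408 = 2856
  Σ(formed) = 3827 kJ
ΔH = Σ(broken) − Σ(formed) = 3775 − 3827 = −52 kJ

ΔH ≈ −52 kJ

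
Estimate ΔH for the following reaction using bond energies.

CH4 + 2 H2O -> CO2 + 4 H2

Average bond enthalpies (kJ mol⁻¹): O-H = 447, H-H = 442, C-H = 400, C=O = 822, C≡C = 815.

ΔH ≈ −24 kJ

Bonds broken (reactants):
  C-H: 4 × 400 = 1600
  O-H: 4 × 447 = 1788
  Σ(broken) = 3388 kJ
Bonds formed (products):
  C=O: 2 × 822 = 1644
  H-H: 4 × 442 = 1768
  Σ(formed) = 3412 kJ
ΔH = Σ(broken) − Σ(formed) = 3388 − 3412 = −24 kJ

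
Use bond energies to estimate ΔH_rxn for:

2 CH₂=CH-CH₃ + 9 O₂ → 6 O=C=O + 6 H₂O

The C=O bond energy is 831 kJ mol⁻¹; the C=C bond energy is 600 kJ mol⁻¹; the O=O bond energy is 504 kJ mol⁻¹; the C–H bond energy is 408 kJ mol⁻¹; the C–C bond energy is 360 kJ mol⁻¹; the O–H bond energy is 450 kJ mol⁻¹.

Bonds broken (reactants):
  C–C: 2 × 360 = 720
  C–H: 12 × 408 = 4896
  C=C: 2 × 600 = 1200
  O=O: 9 × 504 = 4536
  Σ(broken) = 11352 kJ
Bonds formed (products):
  C=O: 12 × 831 = 9972
  O–H: 12 × 450 = 5400
  Σ(formed) = 15372 kJ
ΔH = Σ(broken) − Σ(formed) = 11352 − 15372 = −4020 kJ

ΔH ≈ −4020 kJ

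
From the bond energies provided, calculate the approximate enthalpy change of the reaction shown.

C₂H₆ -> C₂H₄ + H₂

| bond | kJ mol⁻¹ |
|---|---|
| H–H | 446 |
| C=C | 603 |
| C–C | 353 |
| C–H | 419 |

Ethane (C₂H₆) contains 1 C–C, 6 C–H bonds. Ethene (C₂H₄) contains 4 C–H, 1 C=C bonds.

ΔH ≈ +142 kJ

Bonds broken (reactants):
  C–C: 1 × 353 = 353
  C–H: 6 × 419 = 2514
  Σ(broken) = 2867 kJ
Bonds formed (products):
  C–H: 4 × 419 = 1676
  C=C: 1 × 603 = 603
  H–H: 1 × 446 = 446
  Σ(formed) = 2725 kJ
ΔH = Σ(broken) − Σ(formed) = 2867 − 2725 = +142 kJ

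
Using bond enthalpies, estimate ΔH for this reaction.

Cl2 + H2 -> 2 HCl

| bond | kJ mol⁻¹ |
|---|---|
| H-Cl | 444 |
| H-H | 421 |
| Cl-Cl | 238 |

ΔH ≈ −229 kJ

Bonds broken (reactants):
  Cl-Cl: 1 × 238 = 238
  H-H: 1 × 421 = 421
  Σ(broken) = 659 kJ
Bonds formed (products):
  H-Cl: 2 × 444 = 888
  Σ(formed) = 888 kJ
ΔH = Σ(broken) − Σ(formed) = 659 − 888 = −229 kJ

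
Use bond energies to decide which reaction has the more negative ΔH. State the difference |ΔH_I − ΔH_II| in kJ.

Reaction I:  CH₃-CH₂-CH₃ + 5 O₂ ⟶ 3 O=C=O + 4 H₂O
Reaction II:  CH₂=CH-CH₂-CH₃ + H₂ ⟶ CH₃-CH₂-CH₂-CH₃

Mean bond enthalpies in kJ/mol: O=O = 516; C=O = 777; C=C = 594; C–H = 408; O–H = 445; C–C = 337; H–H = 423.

Reaction I:
  Bonds broken (reactants):
    C–C: 2 × 337 = 674
    C–H: 8 × 408 = 3264
    O=O: 5 × 516 = 2580
    Σ(broken) = 6518 kJ
  Bonds formed (products):
    C=O: 6 × 777 = 4662
    O–H: 8 × 445 = 3560
    Σ(formed) = 8222 kJ
  ΔH_I = 6518 − 8222 = −1704 kJ
Reaction II:
  Bonds broken (reactants):
    C–C: 2 × 337 = 674
    C–H: 8 × 408 = 3264
    C=C: 1 × 594 = 594
    H–H: 1 × 423 = 423
    Σ(broken) = 4955 kJ
  Bonds formed (products):
    C–C: 3 × 337 = 1011
    C–H: 10 × 408 = 4080
    Σ(formed) = 5091 kJ
  ΔH_II = 4955 − 5091 = −136 kJ
ΔH_I − ΔH_II = −1568 kJ, so reaction I has the more negative ΔH; |ΔH_I − ΔH_II| = 1568 kJ.

Reaction I, by 1568 kJ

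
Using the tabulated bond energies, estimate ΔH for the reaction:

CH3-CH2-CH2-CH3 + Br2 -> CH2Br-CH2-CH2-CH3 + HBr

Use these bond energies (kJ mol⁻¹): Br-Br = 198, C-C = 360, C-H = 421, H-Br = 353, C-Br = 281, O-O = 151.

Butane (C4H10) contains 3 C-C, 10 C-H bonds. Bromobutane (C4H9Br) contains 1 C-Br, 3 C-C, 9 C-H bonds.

Bonds broken (reactants):
  Br-Br: 1 × 198 = 198
  C-C: 3 × 360 = 1080
  C-H: 10 × 421 = 4210
  Σ(broken) = 5488 kJ
Bonds formed (products):
  C-Br: 1 × 281 = 281
  C-C: 3 × 360 = 1080
  C-H: 9 × 421 = 3789
  H-Br: 1 × 353 = 353
  Σ(formed) = 5503 kJ
ΔH = Σ(broken) − Σ(formed) = 5488 − 5503 = −15 kJ

ΔH ≈ −15 kJ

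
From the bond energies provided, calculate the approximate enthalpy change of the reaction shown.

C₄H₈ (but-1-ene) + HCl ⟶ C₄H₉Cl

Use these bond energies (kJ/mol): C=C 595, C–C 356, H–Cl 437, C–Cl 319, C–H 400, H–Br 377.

Bonds broken (reactants):
  C–C: 2 × 356 = 712
  C–H: 8 × 400 = 3200
  C=C: 1 × 595 = 595
  H–Cl: 1 × 437 = 437
  Σ(broken) = 4944 kJ
Bonds formed (products):
  C–C: 3 × 356 = 1068
  C–Cl: 1 × 319 = 319
  C–H: 9 × 400 = 3600
  Σ(formed) = 4987 kJ
ΔH = Σ(broken) − Σ(formed) = 4944 − 4987 = −43 kJ

ΔH ≈ −43 kJ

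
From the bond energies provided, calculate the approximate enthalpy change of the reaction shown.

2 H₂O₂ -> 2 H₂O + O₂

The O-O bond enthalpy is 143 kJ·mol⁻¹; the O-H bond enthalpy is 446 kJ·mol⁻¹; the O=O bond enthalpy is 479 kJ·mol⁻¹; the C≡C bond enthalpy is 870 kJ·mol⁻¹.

Bonds broken (reactants):
  O-H: 4 × 446 = 1784
  O-O: 2 × 143 = 286
  Σ(broken) = 2070 kJ
Bonds formed (products):
  O-H: 4 × 446 = 1784
  O=O: 1 × 479 = 479
  Σ(formed) = 2263 kJ
ΔH = Σ(broken) − Σ(formed) = 2070 − 2263 = −193 kJ

ΔH ≈ −193 kJ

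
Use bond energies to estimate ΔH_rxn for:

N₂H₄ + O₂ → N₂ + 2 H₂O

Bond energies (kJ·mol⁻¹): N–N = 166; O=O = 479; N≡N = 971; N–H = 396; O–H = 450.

ΔH ≈ −542 kJ

Bonds broken (reactants):
  N–H: 4 × 396 = 1584
  N–N: 1 × 166 = 166
  O=O: 1 × 479 = 479
  Σ(broken) = 2229 kJ
Bonds formed (products):
  N≡N: 1 × 971 = 971
  O–H: 4 × 450 = 1800
  Σ(formed) = 2771 kJ
ΔH = Σ(broken) − Σ(formed) = 2229 − 2771 = −542 kJ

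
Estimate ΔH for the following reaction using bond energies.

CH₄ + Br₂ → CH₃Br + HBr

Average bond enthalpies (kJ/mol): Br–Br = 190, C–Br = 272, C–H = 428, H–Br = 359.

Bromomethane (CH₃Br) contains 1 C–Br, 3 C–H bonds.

ΔH ≈ −13 kJ

Bonds broken (reactants):
  Br–Br: 1 × 190 = 190
  C–H: 4 × 428 = 1712
  Σ(broken) = 1902 kJ
Bonds formed (products):
  C–Br: 1 × 272 = 272
  C–H: 3 × 428 = 1284
  H–Br: 1 × 359 = 359
  Σ(formed) = 1915 kJ
ΔH = Σ(broken) − Σ(formed) = 1902 − 1915 = −13 kJ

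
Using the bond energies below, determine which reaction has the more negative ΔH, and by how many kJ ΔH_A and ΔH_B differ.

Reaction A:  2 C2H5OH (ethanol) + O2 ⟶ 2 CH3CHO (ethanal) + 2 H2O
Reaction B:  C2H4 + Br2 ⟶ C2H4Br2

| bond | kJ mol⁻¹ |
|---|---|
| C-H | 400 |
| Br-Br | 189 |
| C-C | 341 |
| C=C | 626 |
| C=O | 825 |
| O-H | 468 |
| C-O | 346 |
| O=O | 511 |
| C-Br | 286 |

Reaction A, by 485 kJ

Reaction A:
  Bonds broken (reactants):
    C-C: 2 × 341 = 682
    C-H: 10 × 400 = 4000
    C-O: 2 × 346 = 692
    O-H: 2 × 468 = 936
    O=O: 1 × 511 = 511
    Σ(broken) = 6821 kJ
  Bonds formed (products):
    C-C: 2 × 341 = 682
    C-H: 8 × 400 = 3200
    C=O: 2 × 825 = 1650
    O-H: 4 × 468 = 1872
    Σ(formed) = 7404 kJ
  ΔH_A = 6821 − 7404 = −583 kJ
Reaction B:
  Bonds broken (reactants):
    Br-Br: 1 × 189 = 189
    C-H: 4 × 400 = 1600
    C=C: 1 × 626 = 626
    Σ(broken) = 2415 kJ
  Bonds formed (products):
    C-Br: 2 × 286 = 572
    C-C: 1 × 341 = 341
    C-H: 4 × 400 = 1600
    Σ(formed) = 2513 kJ
  ΔH_B = 2415 − 2513 = −98 kJ
ΔH_A − ΔH_B = −485 kJ, so reaction A has the more negative ΔH; |ΔH_A − ΔH_B| = 485 kJ.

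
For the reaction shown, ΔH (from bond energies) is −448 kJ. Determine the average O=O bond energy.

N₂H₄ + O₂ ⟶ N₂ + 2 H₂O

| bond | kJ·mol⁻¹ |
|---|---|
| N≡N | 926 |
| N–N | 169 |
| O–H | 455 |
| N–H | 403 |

D(O=O) ≈ 517 kJ/mol

Let D be the O=O bond energy.
Σ(broken) = 4×403 + 1×169 + 1×D = 1781 + D
Σ(formed) = 1×926 + 4×455 = 2746
ΔH = Σ(broken) − Σ(formed) = (1781 + D) − (2746) = −965 + D
Setting this equal to −448 kJ gives D = 517 kJ/mol.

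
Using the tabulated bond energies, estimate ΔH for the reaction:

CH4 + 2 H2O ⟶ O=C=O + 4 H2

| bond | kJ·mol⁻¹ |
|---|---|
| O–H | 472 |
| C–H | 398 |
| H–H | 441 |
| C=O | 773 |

ΔH ≈ +170 kJ

Bonds broken (reactants):
  C–H: 4 × 398 = 1592
  O–H: 4 × 472 = 1888
  Σ(broken) = 3480 kJ
Bonds formed (products):
  C=O: 2 × 773 = 1546
  H–H: 4 × 441 = 1764
  Σ(formed) = 3310 kJ
ΔH = Σ(broken) − Σ(formed) = 3480 − 3310 = +170 kJ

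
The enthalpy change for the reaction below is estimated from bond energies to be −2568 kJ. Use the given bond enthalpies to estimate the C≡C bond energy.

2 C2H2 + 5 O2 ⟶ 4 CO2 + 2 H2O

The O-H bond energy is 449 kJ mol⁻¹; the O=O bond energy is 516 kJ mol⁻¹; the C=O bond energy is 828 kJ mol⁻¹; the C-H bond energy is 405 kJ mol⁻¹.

Let D be the C≡C bond energy.
Σ(broken) = 2×D + 4×405 + 5×516 = 4200 + 2D
Σ(formed) = 8×828 + 4×449 = 8420
ΔH = Σ(broken) − Σ(formed) = (4200 + 2D) − (8420) = −4220 + 2D
Setting this equal to −2568 kJ gives 2D = 1652, so D = 826 kJ/mol.

D(C≡C) ≈ 826 kJ/mol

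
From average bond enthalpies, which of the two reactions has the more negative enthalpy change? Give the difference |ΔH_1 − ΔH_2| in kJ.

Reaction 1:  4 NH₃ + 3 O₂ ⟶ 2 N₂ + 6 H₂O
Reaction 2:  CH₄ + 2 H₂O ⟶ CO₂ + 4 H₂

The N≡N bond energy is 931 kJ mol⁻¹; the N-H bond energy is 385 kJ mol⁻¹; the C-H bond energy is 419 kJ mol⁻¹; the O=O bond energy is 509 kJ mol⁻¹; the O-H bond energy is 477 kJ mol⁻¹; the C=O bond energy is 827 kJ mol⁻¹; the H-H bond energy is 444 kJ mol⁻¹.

Reaction 1, by 1593 kJ

Reaction 1:
  Bonds broken (reactants):
    N-H: 12 × 385 = 4620
    O=O: 3 × 509 = 1527
    Σ(broken) = 6147 kJ
  Bonds formed (products):
    N≡N: 2 × 931 = 1862
    O-H: 12 × 477 = 5724
    Σ(formed) = 7586 kJ
  ΔH_1 = 6147 − 7586 = −1439 kJ
Reaction 2:
  Bonds broken (reactants):
    C-H: 4 × 419 = 1676
    O-H: 4 × 477 = 1908
    Σ(broken) = 3584 kJ
  Bonds formed (products):
    C=O: 2 × 827 = 1654
    H-H: 4 × 444 = 1776
    Σ(formed) = 3430 kJ
  ΔH_2 = 3584 − 3430 = +154 kJ
ΔH_1 − ΔH_2 = −1593 kJ, so reaction 1 has the more negative ΔH; |ΔH_1 − ΔH_2| = 1593 kJ.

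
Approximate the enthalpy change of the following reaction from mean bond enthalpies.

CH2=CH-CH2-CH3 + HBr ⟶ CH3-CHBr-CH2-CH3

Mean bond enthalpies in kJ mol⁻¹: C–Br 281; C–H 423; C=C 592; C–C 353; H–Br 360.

Bonds broken (reactants):
  C–C: 2 × 353 = 706
  C–H: 8 × 423 = 3384
  C=C: 1 × 592 = 592
  H–Br: 1 × 360 = 360
  Σ(broken) = 5042 kJ
Bonds formed (products):
  C–Br: 1 × 281 = 281
  C–C: 3 × 353 = 1059
  C–H: 9 × 423 = 3807
  Σ(formed) = 5147 kJ
ΔH = Σ(broken) − Σ(formed) = 5042 − 5147 = −105 kJ

ΔH ≈ −105 kJ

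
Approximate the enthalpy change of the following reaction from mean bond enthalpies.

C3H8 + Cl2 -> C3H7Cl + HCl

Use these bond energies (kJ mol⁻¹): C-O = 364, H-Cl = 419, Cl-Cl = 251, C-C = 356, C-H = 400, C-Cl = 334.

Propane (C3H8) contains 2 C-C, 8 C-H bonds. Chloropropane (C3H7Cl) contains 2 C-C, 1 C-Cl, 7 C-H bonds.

ΔH ≈ −102 kJ

Bonds broken (reactants):
  C-C: 2 × 356 = 712
  C-H: 8 × 400 = 3200
  Cl-Cl: 1 × 251 = 251
  Σ(broken) = 4163 kJ
Bonds formed (products):
  C-C: 2 × 356 = 712
  C-Cl: 1 × 334 = 334
  C-H: 7 × 400 = 2800
  H-Cl: 1 × 419 = 419
  Σ(formed) = 4265 kJ
ΔH = Σ(broken) − Σ(formed) = 4163 − 4265 = −102 kJ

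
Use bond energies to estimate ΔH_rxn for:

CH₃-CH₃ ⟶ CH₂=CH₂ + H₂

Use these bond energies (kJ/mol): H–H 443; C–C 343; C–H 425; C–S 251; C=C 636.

ΔH ≈ +114 kJ

Bonds broken (reactants):
  C–C: 1 × 343 = 343
  C–H: 6 × 425 = 2550
  Σ(broken) = 2893 kJ
Bonds formed (products):
  C–H: 4 × 425 = 1700
  C=C: 1 × 636 = 636
  H–H: 1 × 443 = 443
  Σ(formed) = 2779 kJ
ΔH = Σ(broken) − Σ(formed) = 2893 − 2779 = +114 kJ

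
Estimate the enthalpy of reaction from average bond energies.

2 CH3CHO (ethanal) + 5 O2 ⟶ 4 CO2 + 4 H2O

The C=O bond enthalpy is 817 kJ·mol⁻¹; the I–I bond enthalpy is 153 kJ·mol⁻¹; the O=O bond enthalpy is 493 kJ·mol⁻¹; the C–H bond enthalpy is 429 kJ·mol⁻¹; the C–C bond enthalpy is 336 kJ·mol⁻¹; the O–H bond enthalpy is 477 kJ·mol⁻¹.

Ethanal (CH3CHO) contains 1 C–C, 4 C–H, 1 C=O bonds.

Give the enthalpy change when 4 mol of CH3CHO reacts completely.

ΔH = −4298 kJ

Bonds broken (reactants):
  C–C: 2 × 336 = 672
  C–H: 8 × 429 = 3432
  C=O: 2 × 817 = 1634
  O=O: 5 × 493 = 2465
  Σ(broken) = 8203 kJ
Bonds formed (products):
  C=O: 8 × 817 = 6536
  O–H: 8 × 477 = 3816
  Σ(formed) = 10352 kJ
ΔH = Σ(broken) − Σ(formed) = 8203 − 10352 = −2149 kJ
For 2× the reaction as written: 2 × (−2149) = −4298 kJ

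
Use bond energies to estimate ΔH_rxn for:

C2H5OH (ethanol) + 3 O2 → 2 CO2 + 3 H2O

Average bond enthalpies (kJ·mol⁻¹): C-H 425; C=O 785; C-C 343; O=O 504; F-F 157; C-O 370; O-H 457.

Bonds broken (reactants):
  C-C: 1 × 343 = 343
  C-H: 5 × 425 = 2125
  C-O: 1 × 370 = 370
  O-H: 1 × 457 = 457
  O=O: 3 × 504 = 1512
  Σ(broken) = 4807 kJ
Bonds formed (products):
  C=O: 4 × 785 = 3140
  O-H: 6 × 457 = 2742
  Σ(formed) = 5882 kJ
ΔH = Σ(broken) − Σ(formed) = 4807 − 5882 = −1075 kJ

ΔH ≈ −1075 kJ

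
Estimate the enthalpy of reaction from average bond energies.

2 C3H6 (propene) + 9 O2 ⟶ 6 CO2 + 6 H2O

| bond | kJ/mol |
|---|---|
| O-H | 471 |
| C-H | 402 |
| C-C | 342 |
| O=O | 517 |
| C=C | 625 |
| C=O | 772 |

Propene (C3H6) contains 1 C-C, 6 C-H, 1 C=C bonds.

ΔH ≈ −3505 kJ

Bonds broken (reactants):
  C-C: 2 × 342 = 684
  C-H: 12 × 402 = 4824
  C=C: 2 × 625 = 1250
  O=O: 9 × 517 = 4653
  Σ(broken) = 11411 kJ
Bonds formed (products):
  C=O: 12 × 772 = 9264
  O-H: 12 × 471 = 5652
  Σ(formed) = 14916 kJ
ΔH = Σ(broken) − Σ(formed) = 11411 − 14916 = −3505 kJ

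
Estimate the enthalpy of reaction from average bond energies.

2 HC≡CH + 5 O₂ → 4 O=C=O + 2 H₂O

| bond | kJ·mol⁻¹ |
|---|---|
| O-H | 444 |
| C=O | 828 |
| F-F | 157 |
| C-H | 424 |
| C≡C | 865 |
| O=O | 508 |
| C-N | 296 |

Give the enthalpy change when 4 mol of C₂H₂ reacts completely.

Bonds broken (reactants):
  C≡C: 2 × 865 = 1730
  C-H: 4 × 424 = 1696
  O=O: 5 × 508 = 2540
  Σ(broken) = 5966 kJ
Bonds formed (products):
  C=O: 8 × 828 = 6624
  O-H: 4 × 444 = 1776
  Σ(formed) = 8400 kJ
ΔH = Σ(broken) − Σ(formed) = 5966 − 8400 = −2434 kJ
For 2× the reaction as written: 2 × (−2434) = −4868 kJ

ΔH = −4868 kJ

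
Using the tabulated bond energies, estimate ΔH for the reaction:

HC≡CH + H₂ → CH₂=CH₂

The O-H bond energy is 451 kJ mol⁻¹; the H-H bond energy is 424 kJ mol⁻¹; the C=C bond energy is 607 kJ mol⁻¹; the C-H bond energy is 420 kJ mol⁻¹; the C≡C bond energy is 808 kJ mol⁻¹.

ΔH ≈ −215 kJ

Bonds broken (reactants):
  C≡C: 1 × 808 = 808
  C-H: 2 × 420 = 840
  H-H: 1 × 424 = 424
  Σ(broken) = 2072 kJ
Bonds formed (products):
  C-H: 4 × 420 = 1680
  C=C: 1 × 607 = 607
  Σ(formed) = 2287 kJ
ΔH = Σ(broken) − Σ(formed) = 2072 − 2287 = −215 kJ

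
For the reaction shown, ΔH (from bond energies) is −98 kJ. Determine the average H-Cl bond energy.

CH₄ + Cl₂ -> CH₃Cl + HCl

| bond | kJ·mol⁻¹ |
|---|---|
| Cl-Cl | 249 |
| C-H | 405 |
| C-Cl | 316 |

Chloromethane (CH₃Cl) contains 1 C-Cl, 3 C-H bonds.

D(H-Cl) ≈ 436 kJ/mol

Let D be the H-Cl bond energy.
Σ(broken) = 4×405 + 1×249 = 1869
Σ(formed) = 1×316 + 3×405 + 1×D = 1531 + D
ΔH = Σ(broken) − Σ(formed) = (1869) − (1531 + D) = +338 − D
Setting this equal to −98 kJ gives D = 436 kJ/mol.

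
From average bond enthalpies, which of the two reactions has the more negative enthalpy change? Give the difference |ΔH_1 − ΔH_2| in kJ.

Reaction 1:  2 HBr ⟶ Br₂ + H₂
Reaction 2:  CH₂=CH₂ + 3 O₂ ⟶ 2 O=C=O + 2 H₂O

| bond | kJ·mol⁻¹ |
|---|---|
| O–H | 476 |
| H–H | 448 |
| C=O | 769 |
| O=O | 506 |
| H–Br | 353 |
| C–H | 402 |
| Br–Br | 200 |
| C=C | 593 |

Reaction 2, by 1319 kJ

Reaction 1:
  Bonds broken (reactants):
    H–Br: 2 × 353 = 706
    Σ(broken) = 706 kJ
  Bonds formed (products):
    Br–Br: 1 × 200 = 200
    H–H: 1 × 448 = 448
    Σ(formed) = 648 kJ
  ΔH_1 = 706 − 648 = +58 kJ
Reaction 2:
  Bonds broken (reactants):
    C–H: 4 × 402 = 1608
    C=C: 1 × 593 = 593
    O=O: 3 × 506 = 1518
    Σ(broken) = 3719 kJ
  Bonds formed (products):
    C=O: 4 × 769 = 3076
    O–H: 4 × 476 = 1904
    Σ(formed) = 4980 kJ
  ΔH_2 = 3719 − 4980 = −1261 kJ
ΔH_1 − ΔH_2 = +1319 kJ, so reaction 2 has the more negative ΔH; |ΔH_1 − ΔH_2| = 1319 kJ.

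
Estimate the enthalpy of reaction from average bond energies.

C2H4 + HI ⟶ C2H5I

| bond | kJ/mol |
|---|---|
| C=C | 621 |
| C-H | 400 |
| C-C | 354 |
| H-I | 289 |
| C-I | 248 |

ΔH ≈ −92 kJ

Bonds broken (reactants):
  C-H: 4 × 400 = 1600
  C=C: 1 × 621 = 621
  H-I: 1 × 289 = 289
  Σ(broken) = 2510 kJ
Bonds formed (products):
  C-C: 1 × 354 = 354
  C-H: 5 × 400 = 2000
  C-I: 1 × 248 = 248
  Σ(formed) = 2602 kJ
ΔH = Σ(broken) − Σ(formed) = 2510 − 2602 = −92 kJ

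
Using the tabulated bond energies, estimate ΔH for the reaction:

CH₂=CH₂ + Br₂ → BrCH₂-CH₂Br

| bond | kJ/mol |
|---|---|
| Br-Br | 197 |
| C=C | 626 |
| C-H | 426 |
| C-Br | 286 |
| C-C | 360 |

Bonds broken (reactants):
  Br-Br: 1 × 197 = 197
  C-H: 4 × 426 = 1704
  C=C: 1 × 626 = 626
  Σ(broken) = 2527 kJ
Bonds formed (products):
  C-Br: 2 × 286 = 572
  C-C: 1 × 360 = 360
  C-H: 4 × 426 = 1704
  Σ(formed) = 2636 kJ
ΔH = Σ(broken) − Σ(formed) = 2527 − 2636 = −109 kJ

ΔH ≈ −109 kJ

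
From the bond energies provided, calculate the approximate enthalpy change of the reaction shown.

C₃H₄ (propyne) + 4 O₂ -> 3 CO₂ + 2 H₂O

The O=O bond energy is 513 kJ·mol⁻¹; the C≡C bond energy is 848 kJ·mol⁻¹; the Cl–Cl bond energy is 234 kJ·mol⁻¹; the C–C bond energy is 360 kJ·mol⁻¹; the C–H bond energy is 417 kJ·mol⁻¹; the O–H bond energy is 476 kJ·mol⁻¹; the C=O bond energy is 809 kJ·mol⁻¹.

ΔH ≈ −1830 kJ

Bonds broken (reactants):
  C≡C: 1 × 848 = 848
  C–C: 1 × 360 = 360
  C–H: 4 × 417 = 1668
  O=O: 4 × 513 = 2052
  Σ(broken) = 4928 kJ
Bonds formed (products):
  C=O: 6 × 809 = 4854
  O–H: 4 × 476 = 1904
  Σ(formed) = 6758 kJ
ΔH = Σ(broken) − Σ(formed) = 4928 − 6758 = −1830 kJ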